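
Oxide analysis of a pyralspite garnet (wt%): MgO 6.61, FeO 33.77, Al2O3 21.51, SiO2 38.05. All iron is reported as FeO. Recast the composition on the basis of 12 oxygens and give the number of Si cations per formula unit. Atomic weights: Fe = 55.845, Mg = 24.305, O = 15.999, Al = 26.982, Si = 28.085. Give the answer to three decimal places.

6.61 wt% MgO ÷ 40.304 g/mol = 0.16400 mol, giving 0.16400 Mg and 0.16400 O.
33.77 wt% FeO ÷ 71.844 g/mol = 0.47005 mol, giving 0.47005 Fe and 0.47005 O.
21.51 wt% Al2O3 ÷ 101.961 g/mol = 0.21096 mol, giving 0.42192 Al and 0.63288 O.
38.05 wt% SiO2 ÷ 60.083 g/mol = 0.63329 mol, giving 0.63329 Si and 1.26658 O.
Oxygen sums to 2.53351; scaling by 12/2.53351 = 4.73651 puts the formula on 12 O.
Si: 0.63329 × 4.73651 = 3.000 atoms per formula unit.

3.000 Si apfu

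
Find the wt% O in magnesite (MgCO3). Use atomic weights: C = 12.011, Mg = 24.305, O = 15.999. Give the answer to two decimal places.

56.93 weight percent

Molar mass of MgCO3: 1*24.305 + 1*12.011 + 3*15.999 = 84.313 g/mol.
Mass of O per formula unit: 3 × 15.999 = 47.997 g.
Weight fraction O = 47.997 / 84.313 = 0.5693.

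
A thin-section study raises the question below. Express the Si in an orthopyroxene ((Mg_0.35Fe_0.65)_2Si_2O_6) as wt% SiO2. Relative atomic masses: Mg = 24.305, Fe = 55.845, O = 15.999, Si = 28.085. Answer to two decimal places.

M((Mg_0.35Fe_0.65)_2Si_2O_6) = 241.776 g/mol; M(SiO2) = 60.083 g/mol.
Moles SiO2 per formula unit = 2 Si ÷ 1 = 2.0000.
SiO2 fraction = (2.0000 × 60.083) / 241.776 = 120.166/241.776 = 0.4970.

49.70 wt%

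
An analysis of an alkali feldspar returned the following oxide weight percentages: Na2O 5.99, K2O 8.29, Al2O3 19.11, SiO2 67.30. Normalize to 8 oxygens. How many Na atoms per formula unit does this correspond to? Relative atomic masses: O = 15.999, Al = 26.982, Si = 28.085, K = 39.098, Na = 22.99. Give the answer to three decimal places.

0.518 Na apfu

5.99 wt% Na2O ÷ 61.979 g/mol = 0.09665 mol, giving 0.19330 Na and 0.09665 O.
8.29 wt% K2O ÷ 94.195 g/mol = 0.08801 mol, giving 0.17602 K and 0.08801 O.
19.11 wt% Al2O3 ÷ 101.961 g/mol = 0.18742 mol, giving 0.37484 Al and 0.56226 O.
67.30 wt% SiO2 ÷ 60.083 g/mol = 1.12012 mol, giving 1.12012 Si and 2.24024 O.
Oxygen sums to 2.98716; scaling by 8/2.98716 = 2.67813 puts the formula on 8 O.
Na: 0.19330 × 2.67813 = 0.518 atoms per formula unit.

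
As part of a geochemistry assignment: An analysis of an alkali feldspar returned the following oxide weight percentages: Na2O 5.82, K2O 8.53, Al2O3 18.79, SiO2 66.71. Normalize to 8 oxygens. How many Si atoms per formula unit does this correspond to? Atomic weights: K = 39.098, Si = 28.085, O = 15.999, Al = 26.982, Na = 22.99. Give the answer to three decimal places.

Na2O: 5.82/61.979 = 0.09390 mol → 0.18780 mol Na, 0.09390 mol O.
K2O: 8.53/94.195 = 0.09056 mol → 0.18112 mol K, 0.09056 mol O.
Al2O3: 18.79/101.961 = 0.18429 mol → 0.36858 mol Al, 0.55287 mol O.
SiO2: 66.71/60.083 = 1.11030 mol → 1.11030 mol Si, 2.22060 mol O.
Total oxygen = 2.95793 mol. Normalization factor = 8/2.95793 = 2.70459.
Si per 8 O = 1.11030 × 2.70459 = 3.003.

3.003 Si apfu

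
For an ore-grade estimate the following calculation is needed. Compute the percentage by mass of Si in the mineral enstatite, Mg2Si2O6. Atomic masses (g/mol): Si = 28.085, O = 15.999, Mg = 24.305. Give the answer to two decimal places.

27.98 mass %

Formula mass = 2·24.305 + 2·28.085 + 6·15.999 = 200.774 g/mol, of which 56.170 g is Si.
So Si makes up 56.170/200.774 = 0.2798 of the mass, i.e. 27.98%.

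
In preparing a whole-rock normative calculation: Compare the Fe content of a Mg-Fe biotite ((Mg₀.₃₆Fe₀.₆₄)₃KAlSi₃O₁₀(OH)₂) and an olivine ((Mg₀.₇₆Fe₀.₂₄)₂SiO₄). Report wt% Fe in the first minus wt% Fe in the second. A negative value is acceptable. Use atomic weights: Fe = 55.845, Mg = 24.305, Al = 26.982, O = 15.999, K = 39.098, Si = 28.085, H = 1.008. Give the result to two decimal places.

5.24 percentage points

First mineral: 107.222 g Fe in 477.811 g formula = 22.44 wt% Fe.
Second mineral: 26.806 g Fe in 155.830 g formula = 17.20 wt% Fe.
22.44% − 17.20% gives a difference of 5.24 percentage points.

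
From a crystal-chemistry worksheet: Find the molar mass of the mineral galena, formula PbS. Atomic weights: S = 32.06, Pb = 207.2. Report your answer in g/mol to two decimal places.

Pb: 1 × 207.2 = 207.2000
S: 1 × 32.06 = 32.0600
Summing the contributions gives the formula mass.

239.26 g/mol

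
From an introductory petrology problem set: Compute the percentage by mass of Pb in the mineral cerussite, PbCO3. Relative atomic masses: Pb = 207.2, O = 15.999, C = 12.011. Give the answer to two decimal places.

77.54 wt%

M(PbCO3) = 267.208 g/mol.
Pb contributes 1 × 207.2 = 207.200 g per mole.
207.200/267.208 = 0.7754 → 77.54%.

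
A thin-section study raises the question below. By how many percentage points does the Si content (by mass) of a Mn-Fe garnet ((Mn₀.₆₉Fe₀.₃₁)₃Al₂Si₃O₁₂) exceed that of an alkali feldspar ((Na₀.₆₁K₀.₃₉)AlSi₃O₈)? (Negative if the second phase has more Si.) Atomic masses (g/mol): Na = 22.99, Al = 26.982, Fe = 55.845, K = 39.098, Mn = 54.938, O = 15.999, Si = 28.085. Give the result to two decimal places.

Si in (Mn₀.₆₉Fe₀.₃₁)₃Al₂Si₃O₁₂: molar mass 495.865 g/mol; 3×28.085 = 84.255 g → 16.99 wt%.
Si in (Na₀.₆₁K₀.₃₉)AlSi₃O₈: molar mass 268.501 g/mol; 3×28.085 = 84.255 g → 31.38 wt%.
Difference = 16.99 − 31.38 = -14.39 percentage points.

-14.39 percentage points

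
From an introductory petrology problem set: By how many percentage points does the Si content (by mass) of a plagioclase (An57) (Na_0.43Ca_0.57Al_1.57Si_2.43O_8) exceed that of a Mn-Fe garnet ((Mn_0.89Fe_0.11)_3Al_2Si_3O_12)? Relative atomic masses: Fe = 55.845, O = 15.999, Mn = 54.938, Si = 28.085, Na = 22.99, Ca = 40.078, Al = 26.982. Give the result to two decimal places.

M(Na_0.43Ca_0.57Al_1.57Si_2.43O_8) = 271.330 g/mol, so wt% Si = 68.247/271.330 × 100 = 25.15%.
M((Mn_0.89Fe_0.11)_3Al_2Si_3O_12) = 495.320 g/mol, so wt% Si = 84.255/495.320 × 100 = 17.01%.
25.15 − 17.01 = 8.14 pp.

8.14 percentage points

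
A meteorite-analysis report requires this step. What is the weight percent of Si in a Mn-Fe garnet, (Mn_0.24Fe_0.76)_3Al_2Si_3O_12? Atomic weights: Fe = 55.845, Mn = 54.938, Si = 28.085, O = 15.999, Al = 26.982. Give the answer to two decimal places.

16.95 weight percent

Molar mass of (Mn_0.24Fe_0.76)_3Al_2Si_3O_12: 0.72·54.938 + 2.28·55.845 + 2·26.982 + 3·28.085 + 12·15.999 = 497.089 g/mol.
Mass of Si per formula unit: 3 × 28.085 = 84.255 g.
Weight fraction Si = 84.255 / 497.089 = 0.1695.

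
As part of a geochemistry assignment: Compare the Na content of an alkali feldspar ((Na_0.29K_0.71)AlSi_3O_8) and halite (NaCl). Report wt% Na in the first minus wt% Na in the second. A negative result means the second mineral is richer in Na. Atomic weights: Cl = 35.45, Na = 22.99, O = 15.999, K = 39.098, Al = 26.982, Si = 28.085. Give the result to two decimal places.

-36.90 percentage points

First mineral: 6.667 g Na in 273.656 g formula = 2.44 wt% Na.
Second mineral: 22.990 g Na in 58.440 g formula = 39.34 wt% Na.
2.44% − 39.34% gives a difference of -36.90 percentage points.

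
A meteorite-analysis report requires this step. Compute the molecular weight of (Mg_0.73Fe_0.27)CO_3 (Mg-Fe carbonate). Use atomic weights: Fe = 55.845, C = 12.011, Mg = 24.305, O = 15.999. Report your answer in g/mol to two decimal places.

92.83 g/mol

M = 0.73(24.305) + 0.27(55.845) + 1(12.011) + 3(15.999)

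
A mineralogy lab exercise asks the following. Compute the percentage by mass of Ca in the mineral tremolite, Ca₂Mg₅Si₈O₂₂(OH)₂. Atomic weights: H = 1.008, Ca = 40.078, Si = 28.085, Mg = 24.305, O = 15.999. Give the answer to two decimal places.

9.87 weight percent

M(Ca₂Mg₅Si₈O₂₂(OH)₂) = 812.353 g/mol.
Ca contributes 2 × 40.078 = 80.156 g per mole.
80.156/812.353 = 0.0987 → 9.87%.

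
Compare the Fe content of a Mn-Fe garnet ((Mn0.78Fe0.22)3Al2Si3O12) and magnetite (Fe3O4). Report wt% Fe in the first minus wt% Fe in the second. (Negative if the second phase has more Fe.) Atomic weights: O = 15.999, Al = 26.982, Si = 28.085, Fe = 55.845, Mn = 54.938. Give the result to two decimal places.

Fe in (Mn0.78Fe0.22)3Al2Si3O12: molar mass 495.620 g/mol; 0.66×55.845 = 36.858 g → 7.44 wt%.
Fe in Fe3O4: molar mass 231.531 g/mol; 3×55.845 = 167.535 g → 72.36 wt%.
Difference = 7.44 − 72.36 = -64.92 percentage points.

-64.92 percentage points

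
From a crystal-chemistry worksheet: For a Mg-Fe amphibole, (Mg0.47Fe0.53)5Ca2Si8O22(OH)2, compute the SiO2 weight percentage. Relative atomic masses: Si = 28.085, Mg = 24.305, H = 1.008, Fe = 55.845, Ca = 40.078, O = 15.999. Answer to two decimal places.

53.65 wt%

M((Mg0.47Fe0.53)5Ca2Si8O22(OH)2) = 895.934 g/mol; M(SiO2) = 60.083 g/mol.
Moles SiO2 per formula unit = 8 Si ÷ 1 = 8.0000.
SiO2 fraction = (8.0000 × 60.083) / 895.934 = 480.664/895.934 = 0.5365.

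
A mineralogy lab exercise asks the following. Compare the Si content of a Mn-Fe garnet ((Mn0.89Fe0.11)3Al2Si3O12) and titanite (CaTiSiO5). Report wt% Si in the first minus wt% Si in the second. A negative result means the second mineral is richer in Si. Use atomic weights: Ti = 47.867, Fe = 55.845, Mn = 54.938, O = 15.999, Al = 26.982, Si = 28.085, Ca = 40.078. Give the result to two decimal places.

M((Mn0.89Fe0.11)3Al2Si3O12) = 495.320 g/mol, so wt% Si = 84.255/495.320 × 100 = 17.01%.
M(CaTiSiO5) = 196.025 g/mol, so wt% Si = 28.085/196.025 × 100 = 14.33%.
17.01 − 14.33 = 2.68 pp.

2.68 percentage points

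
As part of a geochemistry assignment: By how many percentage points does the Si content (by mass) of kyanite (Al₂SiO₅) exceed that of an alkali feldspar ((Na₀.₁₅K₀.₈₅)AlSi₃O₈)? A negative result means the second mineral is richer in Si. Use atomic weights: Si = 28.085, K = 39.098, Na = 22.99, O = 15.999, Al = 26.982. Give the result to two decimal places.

First mineral: 28.085 g Si in 162.044 g formula = 17.33 wt% Si.
Second mineral: 84.255 g Si in 275.911 g formula = 30.54 wt% Si.
17.33% − 30.54% gives a difference of -13.21 percentage points.

-13.21 percentage points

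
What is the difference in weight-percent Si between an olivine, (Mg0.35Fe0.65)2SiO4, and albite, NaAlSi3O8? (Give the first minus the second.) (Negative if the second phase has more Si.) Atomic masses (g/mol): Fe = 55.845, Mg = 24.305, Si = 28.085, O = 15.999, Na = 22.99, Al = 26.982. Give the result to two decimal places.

-16.67 percentage points

First mineral: 28.085 g Si in 181.693 g formula = 15.46 wt% Si.
Second mineral: 84.255 g Si in 262.219 g formula = 32.13 wt% Si.
15.46% − 32.13% gives a difference of -16.67 percentage points.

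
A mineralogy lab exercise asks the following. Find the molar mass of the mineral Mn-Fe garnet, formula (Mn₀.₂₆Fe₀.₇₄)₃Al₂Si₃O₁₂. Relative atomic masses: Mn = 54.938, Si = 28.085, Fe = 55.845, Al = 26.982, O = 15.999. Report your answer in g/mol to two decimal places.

Mn: 0.78 × 54.938 = 42.8516
Fe: 2.22 × 55.845 = 123.9759
Al: 2 × 26.982 = 53.9640
Si: 3 × 28.085 = 84.2550
O: 12 × 15.999 = 191.9880
Summing the contributions gives the formula mass.

497.03 g/mol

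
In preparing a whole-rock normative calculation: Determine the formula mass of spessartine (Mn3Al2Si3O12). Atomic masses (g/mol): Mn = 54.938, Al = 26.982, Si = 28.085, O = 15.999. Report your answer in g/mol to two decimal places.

495.02 g/mol

The formula mass is the sum 3*54.938 + 2*26.982 + 3*28.085 + 12*15.999.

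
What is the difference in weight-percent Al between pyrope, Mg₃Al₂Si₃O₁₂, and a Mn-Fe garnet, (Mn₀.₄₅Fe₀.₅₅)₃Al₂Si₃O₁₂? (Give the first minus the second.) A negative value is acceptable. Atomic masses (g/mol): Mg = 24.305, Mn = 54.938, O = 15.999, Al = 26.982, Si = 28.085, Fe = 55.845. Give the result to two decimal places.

M(Mg₃Al₂Si₃O₁₂) = 403.122 g/mol, so wt% Al = 53.964/403.122 × 100 = 13.39%.
M((Mn₀.₄₅Fe₀.₅₅)₃Al₂Si₃O₁₂) = 496.518 g/mol, so wt% Al = 53.964/496.518 × 100 = 10.87%.
13.39 − 10.87 = 2.52 pp.

2.52 percentage points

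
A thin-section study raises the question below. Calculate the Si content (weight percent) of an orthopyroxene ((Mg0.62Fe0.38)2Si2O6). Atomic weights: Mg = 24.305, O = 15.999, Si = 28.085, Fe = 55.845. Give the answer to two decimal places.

24.99 weight percent

M((Mg0.62Fe0.38)2Si2O6) = 224.744 g/mol.
Si contributes 2 × 28.085 = 56.170 g per mole.
56.170/224.744 = 0.2499 → 24.99%.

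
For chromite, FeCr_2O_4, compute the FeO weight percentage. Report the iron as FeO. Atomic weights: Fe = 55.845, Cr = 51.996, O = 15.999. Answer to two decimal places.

32.10 wt%

Formula mass = 223.833 g/mol.
1 Fe → 1.0000 mol FeO per formula unit; M(FeO) = 71.844, so FeO mass = 71.844 g.
71.844/223.833 × 100 = 32.10 wt%.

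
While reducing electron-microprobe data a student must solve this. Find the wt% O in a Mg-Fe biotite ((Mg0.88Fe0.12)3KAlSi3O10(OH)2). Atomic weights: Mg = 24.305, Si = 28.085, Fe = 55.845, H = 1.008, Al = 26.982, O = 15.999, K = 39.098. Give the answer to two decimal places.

44.79 mass %

Formula mass = 2.64·24.305 + 0.36·55.845 + 1·39.098 + 1·26.982 + 3·28.085 + 12·15.999 + 2·1.008 = 428.608 g/mol, of which 191.988 g is O.
So O makes up 191.988/428.608 = 0.4479 of the mass, i.e. 44.79%.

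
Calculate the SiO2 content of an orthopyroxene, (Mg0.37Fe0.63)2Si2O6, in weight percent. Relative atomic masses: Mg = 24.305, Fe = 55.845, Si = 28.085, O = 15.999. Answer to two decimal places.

49.96 wt%

Molar mass of (Mg0.37Fe0.63)2Si2O6 = 0.74*24.305 + 1.26*55.845 + 2*28.085 + 6*15.999 = 240.514 g/mol.
Each formula unit contains 2 Si, equivalent to 2/1 = 2.0000 mol SiO2.
M(SiO2) = 1×28.085 + 2×15.999 = 60.083 g/mol.
Mass of SiO2 per formula unit = 2.0000 × 60.083 = 120.166 g.
SiO2 wt% = 120.166 / 240.514 × 100 = 49.96%.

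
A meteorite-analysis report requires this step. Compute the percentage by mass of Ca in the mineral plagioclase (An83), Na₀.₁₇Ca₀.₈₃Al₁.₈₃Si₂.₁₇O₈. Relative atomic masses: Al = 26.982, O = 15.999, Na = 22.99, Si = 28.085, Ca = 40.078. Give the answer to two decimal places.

12.07 weight percent

Formula mass = 0.17×22.99 + 0.83×40.078 + 1.83×26.982 + 2.17×28.085 + 8×15.999 = 275.487 g/mol, of which 33.265 g is Ca.
So Ca makes up 33.265/275.487 = 0.1207 of the mass, i.e. 12.07%.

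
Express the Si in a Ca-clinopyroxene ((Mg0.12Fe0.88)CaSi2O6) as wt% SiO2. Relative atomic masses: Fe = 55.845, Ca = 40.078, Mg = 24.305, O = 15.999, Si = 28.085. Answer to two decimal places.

49.19 wt%

Molar mass of (Mg0.12Fe0.88)CaSi2O6 = 0.12×24.305 + 0.88×55.845 + 1×40.078 + 2×28.085 + 6×15.999 = 244.302 g/mol.
Each formula unit contains 2 Si, equivalent to 2/1 = 2.0000 mol SiO2.
M(SiO2) = 1×28.085 + 2×15.999 = 60.083 g/mol.
Mass of SiO2 per formula unit = 2.0000 × 60.083 = 120.166 g.
SiO2 wt% = 120.166 / 244.302 × 100 = 49.19%.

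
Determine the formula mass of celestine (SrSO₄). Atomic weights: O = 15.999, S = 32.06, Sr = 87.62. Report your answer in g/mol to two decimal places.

183.68 g/mol

The formula mass is the sum 1×87.62 + 1×32.06 + 4×15.999.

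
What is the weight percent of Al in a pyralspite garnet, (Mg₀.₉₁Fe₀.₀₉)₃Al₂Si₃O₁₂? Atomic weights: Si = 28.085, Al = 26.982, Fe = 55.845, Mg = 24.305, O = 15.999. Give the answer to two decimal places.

13.11 weight percent

M((Mg₀.₉₁Fe₀.₀₉)₃Al₂Si₃O₁₂) = 411.638 g/mol.
Al contributes 2 × 26.982 = 53.964 g per mole.
53.964/411.638 = 0.1311 → 13.11%.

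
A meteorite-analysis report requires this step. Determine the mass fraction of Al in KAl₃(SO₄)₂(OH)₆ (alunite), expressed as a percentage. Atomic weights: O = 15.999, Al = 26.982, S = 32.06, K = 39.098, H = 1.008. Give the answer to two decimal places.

Formula mass = 1×39.098 + 3×26.982 + 2×32.06 + 14×15.999 + 6×1.008 = 414.198 g/mol, of which 80.946 g is Al.
So Al makes up 80.946/414.198 = 0.1954 of the mass, i.e. 19.54%.

19.54 wt%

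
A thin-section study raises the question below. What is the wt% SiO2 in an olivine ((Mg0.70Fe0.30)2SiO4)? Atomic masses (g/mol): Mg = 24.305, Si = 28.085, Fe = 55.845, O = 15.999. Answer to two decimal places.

37.64 wt%

Formula mass = 159.615 g/mol.
1 Si → 1.0000 mol SiO2 per formula unit; M(SiO2) = 60.083, so SiO2 mass = 60.083 g.
60.083/159.615 × 100 = 37.64 wt%.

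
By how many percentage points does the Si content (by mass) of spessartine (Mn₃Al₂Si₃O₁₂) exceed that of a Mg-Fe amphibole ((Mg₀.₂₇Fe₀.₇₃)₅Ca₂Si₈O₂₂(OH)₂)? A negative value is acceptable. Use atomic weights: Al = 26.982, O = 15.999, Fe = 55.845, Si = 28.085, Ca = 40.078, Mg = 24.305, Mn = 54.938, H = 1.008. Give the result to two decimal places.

-7.20 percentage points

First mineral: 84.255 g Si in 495.021 g formula = 17.02 wt% Si.
Second mineral: 224.680 g Si in 927.474 g formula = 24.22 wt% Si.
17.02% − 24.22% gives a difference of -7.20 percentage points.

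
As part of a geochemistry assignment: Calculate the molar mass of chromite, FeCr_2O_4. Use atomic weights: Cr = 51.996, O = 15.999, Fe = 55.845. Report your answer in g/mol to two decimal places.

223.83 g/mol

Fe: 1 × 55.845 = 55.8450
Cr: 2 × 51.996 = 103.9920
O: 4 × 15.999 = 63.9960
Summing the contributions gives the formula mass.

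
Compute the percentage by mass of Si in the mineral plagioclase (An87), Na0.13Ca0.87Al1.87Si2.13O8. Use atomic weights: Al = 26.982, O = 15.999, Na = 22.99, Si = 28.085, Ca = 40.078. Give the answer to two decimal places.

Formula mass = 0.13×22.99 + 0.87×40.078 + 1.87×26.982 + 2.13×28.085 + 8×15.999 = 276.126 g/mol, of which 59.821 g is Si.
So Si makes up 59.821/276.126 = 0.2166 of the mass, i.e. 21.66%.

21.66 mass %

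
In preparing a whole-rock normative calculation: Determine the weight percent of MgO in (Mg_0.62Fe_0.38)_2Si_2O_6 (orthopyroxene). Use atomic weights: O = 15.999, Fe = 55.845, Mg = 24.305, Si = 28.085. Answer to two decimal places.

Molar mass of (Mg_0.62Fe_0.38)_2Si_2O_6 = 1.24×24.305 + 0.76×55.845 + 2×28.085 + 6×15.999 = 224.744 g/mol.
Each formula unit contains 1.24 Mg, equivalent to 1.24/1 = 1.2400 mol MgO.
M(MgO) = 1×24.305 + 1×15.999 = 40.304 g/mol.
Mass of MgO per formula unit = 1.2400 × 40.304 = 49.977 g.
MgO wt% = 49.977 / 224.744 × 100 = 22.24%.

22.24 wt%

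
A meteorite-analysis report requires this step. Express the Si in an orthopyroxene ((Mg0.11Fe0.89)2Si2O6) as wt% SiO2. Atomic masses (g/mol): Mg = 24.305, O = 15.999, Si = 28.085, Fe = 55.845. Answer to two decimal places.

M((Mg0.11Fe0.89)2Si2O6) = 256.915 g/mol; M(SiO2) = 60.083 g/mol.
Moles SiO2 per formula unit = 2 Si ÷ 1 = 2.0000.
SiO2 fraction = (2.0000 × 60.083) / 256.915 = 120.166/256.915 = 0.4677.

46.77 wt%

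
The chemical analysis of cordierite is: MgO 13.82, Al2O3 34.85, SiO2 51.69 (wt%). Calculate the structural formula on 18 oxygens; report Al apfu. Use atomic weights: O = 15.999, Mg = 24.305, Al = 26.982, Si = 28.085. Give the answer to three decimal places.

13.82 wt% MgO ÷ 40.304 g/mol = 0.34289 mol, giving 0.34289 Mg and 0.34289 O.
34.85 wt% Al2O3 ÷ 101.961 g/mol = 0.34180 mol, giving 0.68360 Al and 1.02540 O.
51.69 wt% SiO2 ÷ 60.083 g/mol = 0.86031 mol, giving 0.86031 Si and 1.72062 O.
Oxygen sums to 3.08891; scaling by 18/3.08891 = 5.82730 puts the formula on 18 O.
Al: 0.68360 × 5.82730 = 3.984 atoms per formula unit.

3.984 Al apfu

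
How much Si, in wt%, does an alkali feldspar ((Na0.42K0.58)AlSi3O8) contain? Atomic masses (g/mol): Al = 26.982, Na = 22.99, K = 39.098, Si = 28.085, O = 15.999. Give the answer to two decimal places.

Molar mass of (Na0.42K0.58)AlSi3O8: 0.42×22.99 + 0.58×39.098 + 1×26.982 + 3×28.085 + 8×15.999 = 271.562 g/mol.
Mass of Si per formula unit: 3 × 28.085 = 84.255 g.
Weight fraction Si = 84.255 / 271.562 = 0.3103.

31.03 wt%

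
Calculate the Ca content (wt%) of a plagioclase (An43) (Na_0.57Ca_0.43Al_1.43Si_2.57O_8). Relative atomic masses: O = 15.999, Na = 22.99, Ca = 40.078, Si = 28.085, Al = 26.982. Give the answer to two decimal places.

6.40 wt%

M(Na_0.57Ca_0.43Al_1.43Si_2.57O_8) = 269.093 g/mol.
Ca contributes 0.43 × 40.078 = 17.234 g per mole.
17.234/269.093 = 0.0640 → 6.40%.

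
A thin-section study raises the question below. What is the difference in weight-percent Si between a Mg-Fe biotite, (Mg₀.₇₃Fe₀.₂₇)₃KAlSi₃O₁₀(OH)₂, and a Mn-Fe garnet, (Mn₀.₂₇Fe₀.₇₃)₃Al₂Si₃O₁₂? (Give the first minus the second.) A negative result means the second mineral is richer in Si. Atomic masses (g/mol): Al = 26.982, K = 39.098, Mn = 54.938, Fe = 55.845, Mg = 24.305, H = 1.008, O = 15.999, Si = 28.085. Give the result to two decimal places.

2.08 percentage points

M((Mg₀.₇₃Fe₀.₂₇)₃KAlSi₃O₁₀(OH)₂) = 442.801 g/mol, so wt% Si = 84.255/442.801 × 100 = 19.03%.
M((Mn₀.₂₇Fe₀.₇₃)₃Al₂Si₃O₁₂) = 497.007 g/mol, so wt% Si = 84.255/497.007 × 100 = 16.95%.
19.03 − 16.95 = 2.08 pp.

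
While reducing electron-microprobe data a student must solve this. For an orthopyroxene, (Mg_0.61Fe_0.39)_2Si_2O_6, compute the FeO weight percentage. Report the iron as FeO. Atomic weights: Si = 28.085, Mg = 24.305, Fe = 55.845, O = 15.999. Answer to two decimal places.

24.86 wt%

Formula mass = 225.375 g/mol.
0.78 Fe → 0.7800 mol FeO per formula unit; M(FeO) = 71.844, so FeO mass = 56.038 g.
56.038/225.375 × 100 = 24.86 wt%.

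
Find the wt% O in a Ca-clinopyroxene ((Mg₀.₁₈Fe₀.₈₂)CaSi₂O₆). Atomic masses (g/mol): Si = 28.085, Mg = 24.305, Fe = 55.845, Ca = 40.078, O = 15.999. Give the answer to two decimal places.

Formula mass = 0.18·24.305 + 0.82·55.845 + 1·40.078 + 2·28.085 + 6·15.999 = 242.410 g/mol, of which 95.994 g is O.
So O makes up 95.994/242.410 = 0.3960 of the mass, i.e. 39.60%.

39.60 weight percent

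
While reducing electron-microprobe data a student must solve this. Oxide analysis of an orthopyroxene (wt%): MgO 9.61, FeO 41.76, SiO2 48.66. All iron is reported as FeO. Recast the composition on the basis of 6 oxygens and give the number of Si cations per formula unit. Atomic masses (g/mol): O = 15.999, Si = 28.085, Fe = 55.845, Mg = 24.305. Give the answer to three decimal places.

1.992 Si apfu

MgO: 9.61/40.304 = 0.23844 mol → 0.23844 mol Mg, 0.23844 mol O.
FeO: 41.76/71.844 = 0.58126 mol → 0.58126 mol Fe, 0.58126 mol O.
SiO2: 48.66/60.083 = 0.80988 mol → 0.80988 mol Si, 1.61976 mol O.
Total oxygen = 2.43946 mol. Normalization factor = 6/2.43946 = 2.45956.
Si per 6 O = 0.80988 × 2.45956 = 1.992.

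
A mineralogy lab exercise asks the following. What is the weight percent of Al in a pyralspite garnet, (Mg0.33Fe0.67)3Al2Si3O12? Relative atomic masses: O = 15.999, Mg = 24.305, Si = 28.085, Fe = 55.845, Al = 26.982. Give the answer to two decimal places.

Molar mass of (Mg0.33Fe0.67)3Al2Si3O12: 0.99×24.305 + 2.01×55.845 + 2×26.982 + 3×28.085 + 12×15.999 = 466.517 g/mol.
Mass of Al per formula unit: 2 × 26.982 = 53.964 g.
Weight fraction Al = 53.964 / 466.517 = 0.1157.

11.57 weight percent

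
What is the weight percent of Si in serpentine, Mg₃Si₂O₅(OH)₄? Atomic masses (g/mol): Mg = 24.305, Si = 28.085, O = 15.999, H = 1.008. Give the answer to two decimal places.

20.27 weight percent

Molar mass of Mg₃Si₂O₅(OH)₄: 3·24.305 + 2·28.085 + 9·15.999 + 4·1.008 = 277.108 g/mol.
Mass of Si per formula unit: 2 × 28.085 = 56.170 g.
Weight fraction Si = 56.170 / 277.108 = 0.2027.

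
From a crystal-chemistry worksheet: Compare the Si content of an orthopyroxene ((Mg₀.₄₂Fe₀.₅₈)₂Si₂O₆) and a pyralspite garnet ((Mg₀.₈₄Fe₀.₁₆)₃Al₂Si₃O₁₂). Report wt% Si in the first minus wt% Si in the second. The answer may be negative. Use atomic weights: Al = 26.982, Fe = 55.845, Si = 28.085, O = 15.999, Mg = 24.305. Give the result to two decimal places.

First mineral: 56.170 g Si in 237.360 g formula = 23.66 wt% Si.
Second mineral: 84.255 g Si in 418.261 g formula = 20.14 wt% Si.
23.66% − 20.14% gives a difference of 3.52 percentage points.

3.52 percentage points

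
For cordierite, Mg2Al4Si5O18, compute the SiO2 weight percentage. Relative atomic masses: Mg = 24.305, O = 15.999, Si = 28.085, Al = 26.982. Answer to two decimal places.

Formula mass = 584.945 g/mol.
5 Si → 5.0000 mol SiO2 per formula unit; M(SiO2) = 60.083, so SiO2 mass = 300.415 g.
300.415/584.945 × 100 = 51.36 wt%.

51.36 wt%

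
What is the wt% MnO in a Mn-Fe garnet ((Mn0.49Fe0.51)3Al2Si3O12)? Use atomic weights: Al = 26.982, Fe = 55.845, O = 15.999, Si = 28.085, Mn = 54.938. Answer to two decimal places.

21.01 wt%

M((Mn0.49Fe0.51)3Al2Si3O12) = 496.409 g/mol; M(MnO) = 70.937 g/mol.
Moles MnO per formula unit = 1.47 Mn ÷ 1 = 1.4700.
MnO fraction = (1.4700 × 70.937) / 496.409 = 104.277/496.409 = 0.2101.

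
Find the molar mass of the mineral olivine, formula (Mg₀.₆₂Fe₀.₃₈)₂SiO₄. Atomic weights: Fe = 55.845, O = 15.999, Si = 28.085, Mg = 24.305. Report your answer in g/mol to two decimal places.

164.66 g/mol

Mg: 1.24 × 24.305 = 30.1382
Fe: 0.76 × 55.845 = 42.4422
Si: 1 × 28.085 = 28.0850
O: 4 × 15.999 = 63.9960
Summing the contributions gives the formula mass.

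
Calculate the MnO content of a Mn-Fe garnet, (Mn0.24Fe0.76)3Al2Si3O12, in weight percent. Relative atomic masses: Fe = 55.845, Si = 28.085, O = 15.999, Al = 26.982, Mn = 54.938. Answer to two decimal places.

M((Mn0.24Fe0.76)3Al2Si3O12) = 497.089 g/mol; M(MnO) = 70.937 g/mol.
Moles MnO per formula unit = 0.72 Mn ÷ 1 = 0.7200.
MnO fraction = (0.7200 × 70.937) / 497.089 = 51.075/497.089 = 0.1027.

10.27 wt%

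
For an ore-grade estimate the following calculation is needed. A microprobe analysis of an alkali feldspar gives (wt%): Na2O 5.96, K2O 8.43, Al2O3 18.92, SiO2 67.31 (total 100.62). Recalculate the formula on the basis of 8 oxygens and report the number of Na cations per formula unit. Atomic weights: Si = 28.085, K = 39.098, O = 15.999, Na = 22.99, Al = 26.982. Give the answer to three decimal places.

Na2O (M=61.979): mol = 0.09616; Na = 0.19232, O = 0.09616.
K2O (M=94.195): mol = 0.08950; K = 0.17900, O = 0.08950.
Al2O3 (M=101.961): mol = 0.18556; Al = 0.37112, O = 0.55668.
SiO2 (M=60.083): mol = 1.12028; Si = 1.12028, O = 2.24056.
ΣO = 2.98290; factor = 8/ΣO = 2.68195.
Na apfu = 0.19232 × 2.68195 = 0.516.

0.516 Na apfu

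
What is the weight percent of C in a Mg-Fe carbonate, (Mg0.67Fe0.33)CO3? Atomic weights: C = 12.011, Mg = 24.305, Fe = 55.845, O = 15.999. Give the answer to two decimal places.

M((Mg0.67Fe0.33)CO3) = 94.721 g/mol.
C contributes 1 × 12.011 = 12.011 g per mole.
12.011/94.721 = 0.1268 → 12.68%.

12.68 weight percent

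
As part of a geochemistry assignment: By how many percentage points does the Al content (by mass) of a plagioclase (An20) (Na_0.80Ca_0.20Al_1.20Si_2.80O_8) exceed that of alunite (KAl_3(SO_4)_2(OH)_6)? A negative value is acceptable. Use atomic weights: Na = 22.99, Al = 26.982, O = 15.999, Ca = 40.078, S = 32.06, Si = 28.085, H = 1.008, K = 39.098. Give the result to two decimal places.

First mineral: 32.378 g Al in 265.416 g formula = 12.20 wt% Al.
Second mineral: 80.946 g Al in 414.198 g formula = 19.54 wt% Al.
12.20% − 19.54% gives a difference of -7.34 percentage points.

-7.34 percentage points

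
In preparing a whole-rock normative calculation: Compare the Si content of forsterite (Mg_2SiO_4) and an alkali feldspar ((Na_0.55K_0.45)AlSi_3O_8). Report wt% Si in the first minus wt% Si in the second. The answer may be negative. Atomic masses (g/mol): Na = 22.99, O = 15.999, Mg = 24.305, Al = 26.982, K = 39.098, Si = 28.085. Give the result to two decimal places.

-11.31 percentage points

Si in Mg_2SiO_4: molar mass 140.691 g/mol; 1×28.085 = 28.085 g → 19.96 wt%.
Si in (Na_0.55K_0.45)AlSi_3O_8: molar mass 269.468 g/mol; 3×28.085 = 84.255 g → 31.27 wt%.
Difference = 19.96 − 31.27 = -11.31 percentage points.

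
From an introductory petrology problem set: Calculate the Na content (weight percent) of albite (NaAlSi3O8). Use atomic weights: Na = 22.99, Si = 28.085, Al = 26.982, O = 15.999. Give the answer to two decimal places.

8.77 weight percent

M(NaAlSi3O8) = 262.219 g/mol.
Na contributes 1 × 22.99 = 22.990 g per mole.
22.990/262.219 = 0.0877 → 8.77%.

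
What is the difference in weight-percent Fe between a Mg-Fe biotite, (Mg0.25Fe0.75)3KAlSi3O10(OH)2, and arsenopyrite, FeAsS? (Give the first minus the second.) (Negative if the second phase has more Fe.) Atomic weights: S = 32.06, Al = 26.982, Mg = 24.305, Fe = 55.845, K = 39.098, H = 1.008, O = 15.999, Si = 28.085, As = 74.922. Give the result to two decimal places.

-8.56 percentage points

Fe in (Mg0.25Fe0.75)3KAlSi3O10(OH)2: molar mass 488.219 g/mol; 2.25×55.845 = 125.651 g → 25.74 wt%.
Fe in FeAsS: molar mass 162.827 g/mol; 1×55.845 = 55.845 g → 34.30 wt%.
Difference = 25.74 − 34.30 = -8.56 percentage points.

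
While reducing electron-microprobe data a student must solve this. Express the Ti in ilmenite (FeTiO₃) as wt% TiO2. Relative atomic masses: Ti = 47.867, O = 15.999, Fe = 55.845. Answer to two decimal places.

52.64 wt%

Formula mass = 151.709 g/mol.
1 Ti → 1.0000 mol TiO2 per formula unit; M(TiO2) = 79.865, so TiO2 mass = 79.865 g.
79.865/151.709 × 100 = 52.64 wt%.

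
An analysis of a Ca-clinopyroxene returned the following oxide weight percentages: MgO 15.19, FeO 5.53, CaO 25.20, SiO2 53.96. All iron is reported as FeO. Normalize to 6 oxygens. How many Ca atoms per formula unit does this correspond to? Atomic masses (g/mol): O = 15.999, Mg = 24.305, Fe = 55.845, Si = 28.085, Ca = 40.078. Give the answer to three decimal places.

0.999 Ca apfu

MgO: 15.19/40.304 = 0.37689 mol → 0.37689 mol Mg, 0.37689 mol O.
FeO: 5.53/71.844 = 0.07697 mol → 0.07697 mol Fe, 0.07697 mol O.
CaO: 25.20/56.077 = 0.44938 mol → 0.44938 mol Ca, 0.44938 mol O.
SiO2: 53.96/60.083 = 0.89809 mol → 0.89809 mol Si, 1.79618 mol O.
Total oxygen = 2.69942 mol. Normalization factor = 6/2.69942 = 2.22270.
Ca per 6 O = 0.44938 × 2.22270 = 0.999.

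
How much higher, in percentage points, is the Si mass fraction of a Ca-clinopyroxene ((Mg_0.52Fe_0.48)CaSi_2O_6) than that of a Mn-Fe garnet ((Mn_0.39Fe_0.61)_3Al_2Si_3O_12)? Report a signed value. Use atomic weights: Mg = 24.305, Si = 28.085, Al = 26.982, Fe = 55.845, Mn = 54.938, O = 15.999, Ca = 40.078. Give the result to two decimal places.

Si in (Mg_0.52Fe_0.48)CaSi_2O_6: molar mass 231.686 g/mol; 2×28.085 = 56.170 g → 24.24 wt%.
Si in (Mn_0.39Fe_0.61)_3Al_2Si_3O_12: molar mass 496.681 g/mol; 3×28.085 = 84.255 g → 16.96 wt%.
Difference = 24.24 − 16.96 = 7.28 percentage points.

7.28 percentage points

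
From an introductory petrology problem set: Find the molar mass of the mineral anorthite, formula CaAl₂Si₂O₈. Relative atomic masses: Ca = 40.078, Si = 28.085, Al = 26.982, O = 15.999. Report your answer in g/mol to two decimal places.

The formula mass is the sum 1×40.078 + 2×26.982 + 2×28.085 + 8×15.999.

278.20 g/mol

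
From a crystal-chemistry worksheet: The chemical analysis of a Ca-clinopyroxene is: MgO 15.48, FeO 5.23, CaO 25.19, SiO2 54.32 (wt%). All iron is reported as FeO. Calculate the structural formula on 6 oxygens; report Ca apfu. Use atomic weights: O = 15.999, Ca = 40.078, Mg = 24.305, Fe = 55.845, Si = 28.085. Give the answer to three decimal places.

0.993 Ca apfu

15.48 wt% MgO ÷ 40.304 g/mol = 0.38408 mol, giving 0.38408 Mg and 0.38408 O.
5.23 wt% FeO ÷ 71.844 g/mol = 0.07280 mol, giving 0.07280 Fe and 0.07280 O.
25.19 wt% CaO ÷ 56.077 g/mol = 0.44920 mol, giving 0.44920 Ca and 0.44920 O.
54.32 wt% SiO2 ÷ 60.083 g/mol = 0.90408 mol, giving 0.90408 Si and 1.80816 O.
Oxygen sums to 2.71424; scaling by 6/2.71424 = 2.21056 puts the formula on 6 O.
Ca: 0.44920 × 2.21056 = 0.993 atoms per formula unit.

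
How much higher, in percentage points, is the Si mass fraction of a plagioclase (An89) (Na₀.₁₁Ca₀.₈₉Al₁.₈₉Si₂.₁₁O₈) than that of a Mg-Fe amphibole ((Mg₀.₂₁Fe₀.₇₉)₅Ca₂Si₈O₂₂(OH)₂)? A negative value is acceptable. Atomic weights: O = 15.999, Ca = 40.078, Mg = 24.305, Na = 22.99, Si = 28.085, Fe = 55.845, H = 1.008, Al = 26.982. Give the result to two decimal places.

-2.54 percentage points

First mineral: 59.259 g Si in 276.446 g formula = 21.44 wt% Si.
Second mineral: 224.680 g Si in 936.936 g formula = 23.98 wt% Si.
21.44% − 23.98% gives a difference of -2.54 percentage points.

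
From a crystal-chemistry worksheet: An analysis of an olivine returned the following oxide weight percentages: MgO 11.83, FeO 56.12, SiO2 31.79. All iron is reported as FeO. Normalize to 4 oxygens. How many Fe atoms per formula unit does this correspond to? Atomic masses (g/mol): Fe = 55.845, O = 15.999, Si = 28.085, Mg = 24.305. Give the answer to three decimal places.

1.465 Fe apfu

MgO: 11.83/40.304 = 0.29352 mol → 0.29352 mol Mg, 0.29352 mol O.
FeO: 56.12/71.844 = 0.78114 mol → 0.78114 mol Fe, 0.78114 mol O.
SiO2: 31.79/60.083 = 0.52910 mol → 0.52910 mol Si, 1.05820 mol O.
Total oxygen = 2.13286 mol. Normalization factor = 4/2.13286 = 1.87542.
Fe per 4 O = 0.78114 × 1.87542 = 1.465.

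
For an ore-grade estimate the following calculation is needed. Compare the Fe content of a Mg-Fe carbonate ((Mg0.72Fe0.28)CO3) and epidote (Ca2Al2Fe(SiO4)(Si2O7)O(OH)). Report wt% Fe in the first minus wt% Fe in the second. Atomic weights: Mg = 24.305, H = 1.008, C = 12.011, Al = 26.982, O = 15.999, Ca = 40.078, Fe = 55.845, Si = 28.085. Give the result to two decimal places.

5.23 percentage points

First mineral: 15.637 g Fe in 93.144 g formula = 16.79 wt% Fe.
Second mineral: 55.845 g Fe in 483.215 g formula = 11.56 wt% Fe.
16.79% − 11.56% gives a difference of 5.23 percentage points.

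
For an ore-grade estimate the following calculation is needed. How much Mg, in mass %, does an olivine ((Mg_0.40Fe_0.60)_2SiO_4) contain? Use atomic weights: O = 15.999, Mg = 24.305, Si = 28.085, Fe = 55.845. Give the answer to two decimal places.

Molar mass of (Mg_0.40Fe_0.60)_2SiO_4: 0.80×24.305 + 1.20×55.845 + 1×28.085 + 4×15.999 = 178.539 g/mol.
Mass of Mg per formula unit: 0.80 × 24.305 = 19.444 g.
Weight fraction Mg = 19.444 / 178.539 = 0.1089.

10.89 mass %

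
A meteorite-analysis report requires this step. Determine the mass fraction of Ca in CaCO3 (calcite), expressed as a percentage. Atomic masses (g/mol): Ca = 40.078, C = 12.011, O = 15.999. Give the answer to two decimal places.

40.04 mass %

Molar mass of CaCO3: 1*40.078 + 1*12.011 + 3*15.999 = 100.086 g/mol.
Mass of Ca per formula unit: 1 × 40.078 = 40.078 g.
Weight fraction Ca = 40.078 / 100.086 = 0.4004.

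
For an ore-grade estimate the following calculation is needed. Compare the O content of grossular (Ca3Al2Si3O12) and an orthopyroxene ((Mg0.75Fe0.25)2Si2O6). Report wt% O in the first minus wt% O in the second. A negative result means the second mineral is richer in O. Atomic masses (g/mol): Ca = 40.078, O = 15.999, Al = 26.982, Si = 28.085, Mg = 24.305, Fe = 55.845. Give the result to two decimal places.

First mineral: 191.988 g O in 450.441 g formula = 42.62 wt% O.
Second mineral: 95.994 g O in 216.544 g formula = 44.33 wt% O.
42.62% − 44.33% gives a difference of -1.71 percentage points.

-1.71 percentage points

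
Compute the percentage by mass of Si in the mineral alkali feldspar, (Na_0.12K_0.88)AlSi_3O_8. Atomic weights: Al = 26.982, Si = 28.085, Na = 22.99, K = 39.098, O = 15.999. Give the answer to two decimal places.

M((Na_0.12K_0.88)AlSi_3O_8) = 276.394 g/mol.
Si contributes 3 × 28.085 = 84.255 g per mole.
84.255/276.394 = 0.3048 → 30.48%.

30.48 wt%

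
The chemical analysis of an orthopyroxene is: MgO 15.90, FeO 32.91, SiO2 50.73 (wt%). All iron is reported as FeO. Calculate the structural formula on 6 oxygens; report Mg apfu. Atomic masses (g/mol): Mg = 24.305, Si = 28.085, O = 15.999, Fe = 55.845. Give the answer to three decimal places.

0.931 Mg apfu

MgO (M=40.304): mol = 0.39450; Mg = 0.39450, O = 0.39450.
FeO (M=71.844): mol = 0.45808; Fe = 0.45808, O = 0.45808.
SiO2 (M=60.083): mol = 0.84433; Si = 0.84433, O = 1.68866.
ΣO = 2.54124; factor = 6/ΣO = 2.36105.
Mg apfu = 0.39450 × 2.36105 = 0.931.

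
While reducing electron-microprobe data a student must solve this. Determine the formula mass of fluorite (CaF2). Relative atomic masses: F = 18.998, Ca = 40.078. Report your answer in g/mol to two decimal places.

The formula mass is the sum 1(40.078) + 2(18.998).

78.07 g/mol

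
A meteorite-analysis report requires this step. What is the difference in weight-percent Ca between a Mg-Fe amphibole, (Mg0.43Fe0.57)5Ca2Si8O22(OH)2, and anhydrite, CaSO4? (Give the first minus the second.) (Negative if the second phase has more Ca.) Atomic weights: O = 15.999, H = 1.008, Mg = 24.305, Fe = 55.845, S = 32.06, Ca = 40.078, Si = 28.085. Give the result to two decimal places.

First mineral: 80.156 g Ca in 902.242 g formula = 8.88 wt% Ca.
Second mineral: 40.078 g Ca in 136.134 g formula = 29.44 wt% Ca.
8.88% − 29.44% gives a difference of -20.56 percentage points.

-20.56 percentage points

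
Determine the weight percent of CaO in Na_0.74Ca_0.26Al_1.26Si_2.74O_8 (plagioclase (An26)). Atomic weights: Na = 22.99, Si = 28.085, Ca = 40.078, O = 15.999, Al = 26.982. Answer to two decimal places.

Formula mass = 266.375 g/mol.
0.26 Ca → 0.2600 mol CaO per formula unit; M(CaO) = 56.077, so CaO mass = 14.580 g.
14.580/266.375 × 100 = 5.47 wt%.

5.47 wt%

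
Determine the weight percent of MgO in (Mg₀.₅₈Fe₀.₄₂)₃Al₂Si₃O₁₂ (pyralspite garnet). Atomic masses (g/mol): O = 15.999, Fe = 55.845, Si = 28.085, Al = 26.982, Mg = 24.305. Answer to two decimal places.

15.84 wt%

M((Mg₀.₅₈Fe₀.₄₂)₃Al₂Si₃O₁₂) = 442.862 g/mol; M(MgO) = 40.304 g/mol.
Moles MgO per formula unit = 1.74 Mg ÷ 1 = 1.7400.
MgO fraction = (1.7400 × 40.304) / 442.862 = 70.129/442.862 = 0.1584.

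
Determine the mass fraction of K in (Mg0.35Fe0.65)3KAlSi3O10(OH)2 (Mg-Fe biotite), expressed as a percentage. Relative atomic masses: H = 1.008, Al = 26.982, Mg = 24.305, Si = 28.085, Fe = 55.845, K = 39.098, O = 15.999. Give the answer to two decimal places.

8.17 mass %

Formula mass = 1.05*24.305 + 1.95*55.845 + 1*39.098 + 1*26.982 + 3*28.085 + 12*15.999 + 2*1.008 = 478.757 g/mol, of which 39.098 g is K.
So K makes up 39.098/478.757 = 0.0817 of the mass, i.e. 8.17%.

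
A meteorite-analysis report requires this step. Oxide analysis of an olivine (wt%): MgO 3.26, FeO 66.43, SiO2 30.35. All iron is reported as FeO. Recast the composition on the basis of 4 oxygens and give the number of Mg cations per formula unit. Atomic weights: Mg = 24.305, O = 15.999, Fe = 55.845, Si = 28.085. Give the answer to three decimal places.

0.161 Mg apfu

MgO (M=40.304): mol = 0.08089; Mg = 0.08089, O = 0.08089.
FeO (M=71.844): mol = 0.92464; Fe = 0.92464, O = 0.92464.
SiO2 (M=60.083): mol = 0.50513; Si = 0.50513, O = 1.01026.
ΣO = 2.01579; factor = 4/ΣO = 1.98433.
Mg apfu = 0.08089 × 1.98433 = 0.161.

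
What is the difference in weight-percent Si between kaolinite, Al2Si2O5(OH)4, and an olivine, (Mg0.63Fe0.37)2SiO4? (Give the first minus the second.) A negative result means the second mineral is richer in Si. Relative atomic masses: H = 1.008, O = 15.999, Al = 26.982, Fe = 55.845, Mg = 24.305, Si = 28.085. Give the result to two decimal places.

4.64 percentage points

M(Al2Si2O5(OH)4) = 258.157 g/mol, so wt% Si = 56.170/258.157 × 100 = 21.76%.
M((Mg0.63Fe0.37)2SiO4) = 164.031 g/mol, so wt% Si = 28.085/164.031 × 100 = 17.12%.
21.76 − 17.12 = 4.64 pp.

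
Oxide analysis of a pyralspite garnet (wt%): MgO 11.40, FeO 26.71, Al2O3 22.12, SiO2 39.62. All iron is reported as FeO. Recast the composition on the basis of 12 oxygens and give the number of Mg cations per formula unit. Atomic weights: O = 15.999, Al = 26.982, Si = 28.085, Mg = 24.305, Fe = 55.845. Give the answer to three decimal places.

1.293 Mg apfu

MgO: 11.40/40.304 = 0.28285 mol → 0.28285 mol Mg, 0.28285 mol O.
FeO: 26.71/71.844 = 0.37178 mol → 0.37178 mol Fe, 0.37178 mol O.
Al2O3: 22.12/101.961 = 0.21695 mol → 0.43390 mol Al, 0.65085 mol O.
SiO2: 39.62/60.083 = 0.65942 mol → 0.65942 mol Si, 1.31884 mol O.
Total oxygen = 2.62432 mol. Normalization factor = 12/2.62432 = 4.57261.
Mg per 12 O = 0.28285 × 4.57261 = 1.293.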